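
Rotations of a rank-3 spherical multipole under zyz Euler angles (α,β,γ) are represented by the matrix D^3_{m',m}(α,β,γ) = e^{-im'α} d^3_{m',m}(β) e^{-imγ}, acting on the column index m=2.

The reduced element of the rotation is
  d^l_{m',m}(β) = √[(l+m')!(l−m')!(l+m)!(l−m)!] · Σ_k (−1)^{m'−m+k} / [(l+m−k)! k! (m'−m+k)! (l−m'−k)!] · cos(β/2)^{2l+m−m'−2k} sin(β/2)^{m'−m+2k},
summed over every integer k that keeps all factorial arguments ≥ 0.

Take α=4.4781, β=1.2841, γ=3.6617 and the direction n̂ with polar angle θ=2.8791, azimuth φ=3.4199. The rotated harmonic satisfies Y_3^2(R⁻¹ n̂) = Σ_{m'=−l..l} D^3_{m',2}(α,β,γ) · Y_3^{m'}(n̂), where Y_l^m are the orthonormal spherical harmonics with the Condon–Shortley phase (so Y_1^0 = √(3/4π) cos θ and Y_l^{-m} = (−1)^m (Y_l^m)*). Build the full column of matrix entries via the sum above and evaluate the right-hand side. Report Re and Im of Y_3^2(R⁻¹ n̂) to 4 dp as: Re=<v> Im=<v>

Need the full column D^3_{m',2} for m'=−3..3 at α=4.4781, β=1.2841, γ=3.6617.
cos(β/2)=0.800870, sin(β/2)=0.598838
d^3_{-3,2}: single k=5 term ⇒ +0.151073;  D = +0.148836-0.025899i
d^3_{-2,2}: k∈[4..5] ⇒ +0.412413 -0.046117 = +0.366297;  D = -0.022697+0.365593i
d^3_{-1,2}: k∈[3..4] ⇒ +0.697662 -0.195034 = +0.502628;  D = -0.480726-0.146755i
d^3_{0,2}: k∈[2..3] ⇒ +0.808030 -0.451776 = +0.356254;  D = +0.180277-0.307274i
d^3_{1,2}: k∈[1..2] ⇒ +0.623906 -0.697662 = -0.073755;  D = -0.053212-0.051071i
d^3_{2,2}: k∈[0..1] ⇒ +0.263859 -0.737628 = -0.473769;  D = +0.398447-0.256313i
d^3_{3,2}: single k=0 term ⇒ -0.483276;  D = +0.159957+0.456036i
Y_3^{m'}(θ=2.8791,φ=3.4199) and Σ D·Y over m':
  (+0.1488-0.0259i)·(-0.0049+0.0054i)  (-0.0227+0.3656i)·(-0.0564+0.0351i)  (-0.4807-0.1468i)·(-0.2954+0.0844i)  (+0.1803-0.3073i)·(-0.5995+0.0000i)  (-0.0532-0.0511i)·(+0.2954+0.0844i)  (+0.3984-0.2563i)·(-0.0564-0.0351i)  (+0.1600+0.4560i)·(+0.0049+0.0054i)
Y_3^2(R⁻¹ n̂) = -0.010395+0.150470i

Re=-0.0104 Im=0.1505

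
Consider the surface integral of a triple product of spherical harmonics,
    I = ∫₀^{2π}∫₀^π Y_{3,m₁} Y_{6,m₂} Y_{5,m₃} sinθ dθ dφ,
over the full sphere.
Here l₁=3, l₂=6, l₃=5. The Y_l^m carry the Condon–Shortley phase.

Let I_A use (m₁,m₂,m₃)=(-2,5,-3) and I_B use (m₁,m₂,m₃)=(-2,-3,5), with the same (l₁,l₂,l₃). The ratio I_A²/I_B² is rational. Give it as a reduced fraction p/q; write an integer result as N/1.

11/3

Same 3,6,5: normalisation and zero-m 3j drop out of the ratio.
A: Δ: 4! 2! 8! / 15! → 1/675675; sum: t=3:−1/483840 t=4:+1/120960 = 1/161280; 3j²(3 6 5; -2 5 -3) = Δ·Π!·Σ² = 2/91  (sign +1)
B: Δ: 4! 2! 8! / 15! → 1/675675; sum: t=3:−1/483840 = -1/483840; 3j²(3 6 5; -2 -3 5) = Δ·Π!·Σ² = 6/1001  (sign -1)
I_A²/I_B² = (2/91)/(6/1001) = 11/3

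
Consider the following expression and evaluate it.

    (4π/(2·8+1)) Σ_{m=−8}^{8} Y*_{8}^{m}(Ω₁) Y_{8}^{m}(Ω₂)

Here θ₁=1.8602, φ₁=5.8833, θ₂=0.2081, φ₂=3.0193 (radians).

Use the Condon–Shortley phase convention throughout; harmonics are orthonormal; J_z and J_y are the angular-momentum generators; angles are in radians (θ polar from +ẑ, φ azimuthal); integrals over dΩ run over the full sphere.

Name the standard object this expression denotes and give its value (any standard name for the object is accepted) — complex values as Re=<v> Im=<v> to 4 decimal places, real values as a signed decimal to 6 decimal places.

Legendre polynomial (addition theorem), -0.151828

This sum is the spherical-harmonic addition theorem: it equals the Legendre polynomial P_l(cos γ) of the angle γ between the two directions.
Addition theorem: P_8(cos γ) = (4π/17) Σ_m Y*_{lm}(Ω₁) Y_{lm}(Ω₂), m = −8…8:
  m=-8: (-0.366334, 0.021084) × (0.000001, 0.000001) = (-0.000000, -0.000000)  (running Σ = (-0.000000, -0.000000))
  m=-7: (0.411676, 0.146735) × (-0.000021, -0.000024) = (-0.000005, -0.000013)  (running Σ = (-0.000006, -0.000014))
  m=-6: (-0.047648, -0.043707) × (0.000290, 0.000262) = (-0.000002, -0.000025)  (running Σ = (-0.000008, -0.000039))
  m=-5: (-0.138703, -0.303532) × (-0.002786, -0.001953) = (-0.000206, 0.001116)  (running Σ = (-0.000214, 0.001078))
  m=-4: (0.005631, 0.195830) × (0.019412, 0.010333) = (-0.001914, 0.003860)  (running Σ = (-0.002129, 0.004937))
  m=-3: (-0.090825, 0.233379) × (-0.097445, -0.037446) = (0.017590, -0.019341)  (running Σ = (0.015461, -0.014404))
  m=-2: (0.168550, -0.173465) × (0.333915, 0.083339) = (0.070738, -0.043876)  (running Σ = (0.086199, -0.058280))
  m=-1: (0.192269, -0.081264) × (-0.672799, -0.082691) = (-0.136078, 0.038775)  (running Σ = (-0.049880, -0.019504))
  m=0: (-0.253133, -0.000000) × (0.417312, 0.000000) = (-0.105636, -0.000000)  (running Σ = (-0.155515, -0.019504))
  m=1: (-0.192269, -0.081264) × (0.672799, -0.082691) = (-0.136078, -0.038775)  (running Σ = (-0.291594, -0.058280))
  m=2: (0.168550, 0.173465) × (0.333915, -0.083339) = (0.070738, 0.043876)  (running Σ = (-0.220856, -0.014404))
  m=3: (0.090825, 0.233379) × (0.097445, -0.037446) = (0.017590, 0.019341)  (running Σ = (-0.203266, 0.004937))
  m=4: (0.005631, -0.195830) × (0.019412, -0.010333) = (-0.001914, -0.003860)  (running Σ = (-0.205180, 0.001078))
  m=5: (0.138703, -0.303532) × (0.002786, -0.001953) = (-0.000206, -0.001116)  (running Σ = (-0.205387, -0.000039))
  m=6: (-0.047648, 0.043707) × (0.000290, -0.000262) = (-0.000002, 0.000025)  (running Σ = (-0.205389, -0.000014))
  m=7: (-0.411676, 0.146735) × (0.000021, -0.000024) = (-0.000005, 0.000013)  (running Σ = (-0.205394, -0.000000))
  m=8: (-0.366334, -0.021084) × (0.000001, -0.000001) = (-0.000000, 0.000000)  (running Σ = (-0.205395, -0.000000))
Σ over m = (-0.205395, -0.000000); ×(4π/17) → (-0.151828, -0.000000). Real part: -0.151828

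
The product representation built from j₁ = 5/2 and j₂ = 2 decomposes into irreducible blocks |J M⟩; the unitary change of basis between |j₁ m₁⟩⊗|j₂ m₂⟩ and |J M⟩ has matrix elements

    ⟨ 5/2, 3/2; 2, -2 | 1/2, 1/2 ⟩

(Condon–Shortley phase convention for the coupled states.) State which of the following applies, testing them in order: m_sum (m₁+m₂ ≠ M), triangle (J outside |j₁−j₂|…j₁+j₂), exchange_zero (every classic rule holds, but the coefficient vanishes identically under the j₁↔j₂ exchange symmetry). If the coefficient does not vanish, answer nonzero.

m_sum

m-sum: m₁+m₂ = 3/2+(-2) = -1/2, M = 1/2  ✗ ⇒ coefficient is 0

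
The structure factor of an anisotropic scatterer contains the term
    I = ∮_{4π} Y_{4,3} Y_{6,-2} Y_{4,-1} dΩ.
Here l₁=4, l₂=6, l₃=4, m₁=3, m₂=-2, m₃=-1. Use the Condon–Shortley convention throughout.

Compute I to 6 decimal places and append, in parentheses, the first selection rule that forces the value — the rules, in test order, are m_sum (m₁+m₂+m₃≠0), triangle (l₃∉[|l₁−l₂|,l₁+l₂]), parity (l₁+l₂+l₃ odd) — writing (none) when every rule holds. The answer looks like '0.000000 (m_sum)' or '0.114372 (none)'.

m-sum 0 ✓  L=14 even ✓  2≤4≤10 ✓
Π(2lᵢ+1) = 9×13×9 = 1053
triangle coeff Δ(4,6,4) = 1/1261260
Σ_t [2,4]: t=2:+1/4608 t=3:−1/1296 t=4:+1/4608 = -7/20736
(3j)²=20/1287 [(4 6 4; 0 0 0)], sign=-1
Σ_t [0,1]: t=0:+1/34560 t=1:−1/8640 = -1/11520
(3j)²=3/143 [(4 6 4; 3 -2 -1)], sign=+1
⇒ 4πI² = 540/1573
I = (-1)√(540/1573/(4π)) = -0.16528277
No selection rule forces the value: the integral is nonzero (none).

-0.165283 (none)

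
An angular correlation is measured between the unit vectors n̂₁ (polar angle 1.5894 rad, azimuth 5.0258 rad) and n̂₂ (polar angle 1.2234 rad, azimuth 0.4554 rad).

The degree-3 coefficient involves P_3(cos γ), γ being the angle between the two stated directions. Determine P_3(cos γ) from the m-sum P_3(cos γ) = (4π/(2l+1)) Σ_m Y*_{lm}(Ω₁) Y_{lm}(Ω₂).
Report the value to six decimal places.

Summing Y*_{l m}(θ₁,φ₁)·Y_{l m}(θ₂,φ₂) over m ∈ [−3, 3]; prefactor 4π/(2·3+1) = 1.795196:
  [-3]  conj(Y_{3,-3})(Ω₁) = -0.336815+0.245867i ; Y_{3,-3}(Ω₂) = +0.070466-0.339596i ; Δ = +0.059762+0.131706i
  [-2]  conj(Y_{3,-2})(Ω₁) = +0.015392+0.011148i ; Y_{3,-2}(Ω₂) = +0.188599-0.243008i ; Δ = +0.005612-0.001638i
  [-1]  conj(Y_{3,-1})(Ω₁) = -0.099449+0.306852i ; Y_{3,-1}(Ω₂) = -0.114747+0.056195i ; Δ = -0.005832-0.040799i
  [+0]  conj(Y_{3,0})(Ω₁) = +0.020814-0.000000i ; Y_{3,0}(Ω₂) = -0.307516+0.000000i ; Δ = -0.006401+0.000000i
  [+1]  conj(Y_{3,1})(Ω₁) = +0.099449+0.306852i ; Y_{3,1}(Ω₂) = +0.114747+0.056195i ; Δ = -0.005832+0.040799i
  [+2]  conj(Y_{3,2})(Ω₁) = +0.015392-0.011148i ; Y_{3,2}(Ω₂) = +0.188599+0.243008i ; Δ = +0.005612+0.001638i
  [+3]  conj(Y_{3,3})(Ω₁) = +0.336815+0.245867i ; Y_{3,3}(Ω₂) = -0.070466-0.339596i ; Δ = +0.059762-0.131706i
Total Σ_m = +0.112682+0.000000i. Multiply by 1.795196: +0.202286+0.000000i. P_3(cos γ) = 0.202286

0.202286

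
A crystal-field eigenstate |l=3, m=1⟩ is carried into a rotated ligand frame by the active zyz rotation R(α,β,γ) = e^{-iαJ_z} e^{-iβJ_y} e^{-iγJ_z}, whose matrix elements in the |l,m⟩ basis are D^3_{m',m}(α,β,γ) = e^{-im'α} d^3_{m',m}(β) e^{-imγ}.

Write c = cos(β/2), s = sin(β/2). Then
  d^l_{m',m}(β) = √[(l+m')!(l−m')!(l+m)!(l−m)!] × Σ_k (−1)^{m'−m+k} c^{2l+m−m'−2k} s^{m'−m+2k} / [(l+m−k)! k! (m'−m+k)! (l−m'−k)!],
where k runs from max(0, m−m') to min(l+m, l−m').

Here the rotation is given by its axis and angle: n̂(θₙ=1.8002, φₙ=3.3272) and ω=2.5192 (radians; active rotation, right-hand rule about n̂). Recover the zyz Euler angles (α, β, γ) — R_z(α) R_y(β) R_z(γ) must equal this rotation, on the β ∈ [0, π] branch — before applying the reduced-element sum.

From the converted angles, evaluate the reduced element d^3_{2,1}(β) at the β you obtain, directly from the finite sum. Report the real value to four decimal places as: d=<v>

Axis–angle → zyz. n̂ = (sinθₙcosφₙ, sinθₙsinφₙ, cosθₙ) = (-0.957076, -0.179709, -0.227397), ω = 2.5192.
R = I cosω + sinω [n̂]ₓ + (1−cosω) n̂n̂ᵀ gives
  R = [+0.847743, +0.444307, +0.289696; +0.179171, -0.753951, +0.632025; +0.499229, -0.483890, -0.718763]
β = atan2(√(R₁₃²+R₂₃²), R₃₃) = 2.372818; α = atan2(R₂₃, R₁₃) mod 2π = 1.141011; γ = atan2(R₃₂, −R₃₁) mod 2π = 3.911389
d^3_{2,1}(β=2.3728) via the finite sum:
With c≡cos(β/2)=0.374991 and s≡sin(β/2)=0.927028, N=[120·1·24·2]^{1/2}=75.894664
Admissible k: 0..1 (factorial args all ≥0)
  k=0: (−1)^1·75.8947/(24)·0.3750^5·0.9270^1 = -0.021737
  k=1: (−1)^2·75.8947/(12)·0.3750^3·0.9270^3 = +0.265688
d^3_{2,1}(2.3728) = -0.021737 +0.265688 = +0.243951

d=0.2440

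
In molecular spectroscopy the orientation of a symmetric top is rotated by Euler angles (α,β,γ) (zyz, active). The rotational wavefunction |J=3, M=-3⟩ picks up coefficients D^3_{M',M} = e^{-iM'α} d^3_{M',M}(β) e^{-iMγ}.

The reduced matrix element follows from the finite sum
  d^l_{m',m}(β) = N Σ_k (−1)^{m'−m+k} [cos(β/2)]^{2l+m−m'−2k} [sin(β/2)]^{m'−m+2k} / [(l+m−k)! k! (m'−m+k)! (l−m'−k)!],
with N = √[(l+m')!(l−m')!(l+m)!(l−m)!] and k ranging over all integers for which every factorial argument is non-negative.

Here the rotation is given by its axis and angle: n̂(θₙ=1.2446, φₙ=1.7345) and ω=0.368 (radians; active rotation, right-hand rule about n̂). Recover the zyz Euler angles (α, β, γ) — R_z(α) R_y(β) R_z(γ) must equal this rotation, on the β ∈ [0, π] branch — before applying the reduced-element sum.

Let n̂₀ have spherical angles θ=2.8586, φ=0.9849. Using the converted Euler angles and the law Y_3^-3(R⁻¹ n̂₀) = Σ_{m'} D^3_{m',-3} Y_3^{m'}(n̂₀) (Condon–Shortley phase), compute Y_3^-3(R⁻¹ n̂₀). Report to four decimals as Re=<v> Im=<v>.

Re=0.0132 Im=-0.0691

Axis–angle → zyz. n̂ = (sinθₙcosφₙ, sinθₙsinφₙ, cosθₙ) = (-0.154380, +0.934604, +0.320442), ω = 0.3680.
R = I cosω + sinω [n̂]ₓ + (1−cosω) n̂n̂ᵀ gives
  R = [+0.934644, -0.124939, +0.332912; +0.105619, +0.991530, +0.075589; -0.339536, -0.035487, +0.939923]
β = atan2(√(R₁₃²+R₂₃²), R₃₃) = 0.348390; α = atan2(R₂₃, R₁₃) mod 2π = 0.223269; γ = atan2(R₃₂, −R₃₁) mod 2π = 6.179047
Need the full column D^3_{m',-3} for m'=−3..3 at α=0.2233, β=0.3484, γ=6.1790.
cos(β/2)=0.984866, sin(β/2)=0.173315
d^3_{-3,-3}: single k=0 term ⇒ +0.912565;  D = +0.854902+0.319245i
d^3_{-2,-3}: single k=0 term ⇒ -0.393368;  D = -0.389836-0.052602i
d^3_{-1,-3}: single k=0 term ⇒ +0.109453;  D = +0.109019-0.009744i
d^3_{0,-3}: single k=0 term ⇒ -0.022241;  D = -0.021165+0.006836i
d^3_{1,-3}: single k=0 term ⇒ +0.003390;  D = +0.002915-0.001730i
d^3_{2,-3}: single k=0 term ⇒ -0.000377;  D = -0.000274+0.000260i
d^3_{3,-3}: single k=0 term ⇒ +0.000027;  D = +0.000015-0.000023i
Y_3^{m'}(θ=2.8586,φ=0.9849) and Σ D·Y over m':
  (+0.8549+0.3192i)·(-0.0089-0.0017i)  (-0.3898-0.0526i)·(+0.0297+0.0705i)  (+0.1090-0.0097i)·(+0.1801-0.2715i)  (-0.0212+0.0068i)·(-0.5770+0.0000i)  (+0.0029-0.0017i)·(-0.1801-0.2715i)  (-0.0003+0.0003i)·(+0.0297-0.0705i)  (+0.0000-0.0000i)·(+0.0089-0.0017i)
Y_3^-3(R⁻¹ n̂) = +0.013250-0.069086i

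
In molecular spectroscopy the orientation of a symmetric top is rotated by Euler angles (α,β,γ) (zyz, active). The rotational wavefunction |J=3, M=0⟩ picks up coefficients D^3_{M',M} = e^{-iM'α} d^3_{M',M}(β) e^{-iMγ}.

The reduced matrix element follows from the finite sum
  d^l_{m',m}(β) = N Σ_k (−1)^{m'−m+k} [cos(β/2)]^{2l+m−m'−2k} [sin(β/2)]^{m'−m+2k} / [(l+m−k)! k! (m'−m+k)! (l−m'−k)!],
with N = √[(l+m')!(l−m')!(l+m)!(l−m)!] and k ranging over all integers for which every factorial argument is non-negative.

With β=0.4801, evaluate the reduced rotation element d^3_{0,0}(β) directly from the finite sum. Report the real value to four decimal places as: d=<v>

d^3_{0,0}(β=0.4801) via the finite sum:
Half-angle: c=0.971326, s=0.237751. N=√(6·6·6·6)=36.000000
k∈{0,1,2,3} keeps every argument non-negative
  k=0: (−1)^0·36.0000/(36)·0.9713^6·0.2378^0 = +0.839828
  k=1: (−1)^1·36.0000/(4)·0.9713^4·0.2378^2 = -0.452843
  k=2: (−1)^2·36.0000/(4)·0.9713^2·0.2378^4 = +0.027131
  k=3: (−1)^3·36.0000/(36)·0.9713^0·0.2378^6 = -0.000181
d^3_{0,0}(0.4801) = +0.839828 -0.452843 +0.027131 -0.000181 = +0.413935

d=0.4139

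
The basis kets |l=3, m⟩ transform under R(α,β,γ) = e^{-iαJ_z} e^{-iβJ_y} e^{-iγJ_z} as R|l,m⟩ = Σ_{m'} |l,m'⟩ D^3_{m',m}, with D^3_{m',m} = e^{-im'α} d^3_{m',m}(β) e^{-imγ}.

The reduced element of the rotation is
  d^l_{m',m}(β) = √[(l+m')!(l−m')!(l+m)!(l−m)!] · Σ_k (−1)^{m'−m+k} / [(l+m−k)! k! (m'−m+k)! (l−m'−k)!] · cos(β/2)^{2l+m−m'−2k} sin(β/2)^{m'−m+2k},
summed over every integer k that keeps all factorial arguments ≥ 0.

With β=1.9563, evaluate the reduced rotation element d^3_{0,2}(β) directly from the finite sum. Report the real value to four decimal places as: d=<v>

d=-0.4421

d^3_{0,2}(β=1.9563) via the finite sum:
Half-angle: c=0.558558, s=0.829465. N=√(6·6·120·1)=65.726707
Admissible k: 2..3 (factorial args all ≥0)
  k=2: (−1)^0·65.7267/(12)·0.5586^4·0.8295^2 = +0.366801
  k=3: (−1)^1·65.7267/(12)·0.5586^2·0.8295^4 = -0.808892
d^3_{0,2}(1.9563) = +0.366801 -0.808892 = -0.442091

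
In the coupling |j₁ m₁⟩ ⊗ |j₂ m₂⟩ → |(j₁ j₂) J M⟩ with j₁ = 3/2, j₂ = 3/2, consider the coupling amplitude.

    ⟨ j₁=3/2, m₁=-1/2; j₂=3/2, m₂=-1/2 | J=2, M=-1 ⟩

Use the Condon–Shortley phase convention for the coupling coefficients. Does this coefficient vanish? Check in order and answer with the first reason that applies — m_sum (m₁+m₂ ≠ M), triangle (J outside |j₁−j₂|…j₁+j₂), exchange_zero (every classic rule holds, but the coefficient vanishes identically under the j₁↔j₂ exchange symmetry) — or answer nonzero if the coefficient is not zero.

m-sum: m₁+m₂ = -1/2+(-1/2) = -1, M = -1  ✓
triangle: |j₁−j₂| = 0 ≤ J = 2 ≤ j₁+j₂ = 3  ✓
exchange: j₁=j₂ and m₁=m₂, and (−1)^(j₁+j₂−J) = (−1)^1 = −1 forces ⟨j₁m₁;j₂m₂|JM⟩ = −⟨j₂m₂;j₁m₁|JM⟩ = −⟨j₁m₁;j₂m₂|JM⟩ ⇒ the coefficient vanishes identically
Racah sum check: Σ_k collapses to 0 ⇒ CG = 0

exchange_zero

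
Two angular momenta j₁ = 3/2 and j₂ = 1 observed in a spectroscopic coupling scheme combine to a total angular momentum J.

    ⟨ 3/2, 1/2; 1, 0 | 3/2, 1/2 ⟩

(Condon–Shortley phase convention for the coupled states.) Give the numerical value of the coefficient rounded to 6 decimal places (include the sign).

+√(1/15) ≈ +0.258199

√[4·1!2!1!/5! · 2!1!1!1!2!1!] = √(4/15)
  +(−1)^0/∏(0,1,1,1,1,0)! = 1  (running 1)
  +(−1)^1/∏(1,0,0,0,2,1)! = -1/2  (running 1/2)
⟨..|..⟩ = √(4/15)·(1/2) = +0.258199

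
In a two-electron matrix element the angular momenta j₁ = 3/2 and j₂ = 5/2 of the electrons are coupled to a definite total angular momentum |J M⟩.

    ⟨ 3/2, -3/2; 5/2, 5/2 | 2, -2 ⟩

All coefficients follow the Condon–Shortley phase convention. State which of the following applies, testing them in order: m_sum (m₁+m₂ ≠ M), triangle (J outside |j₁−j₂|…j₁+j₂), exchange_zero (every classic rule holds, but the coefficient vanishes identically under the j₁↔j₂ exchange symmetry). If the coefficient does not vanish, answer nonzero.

m_sum

m-sum: m₁+m₂ = -3/2+5/2 = 1, M = -2  ✗ ⇒ coefficient is 0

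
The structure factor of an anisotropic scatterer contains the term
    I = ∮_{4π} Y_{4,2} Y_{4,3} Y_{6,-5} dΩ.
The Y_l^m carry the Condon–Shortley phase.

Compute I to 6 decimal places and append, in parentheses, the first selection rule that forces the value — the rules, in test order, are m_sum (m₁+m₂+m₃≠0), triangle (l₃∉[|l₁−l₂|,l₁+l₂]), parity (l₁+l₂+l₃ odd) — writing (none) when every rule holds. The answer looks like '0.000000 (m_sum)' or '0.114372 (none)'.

-0.100084 (none)

Rules hold: Σm=0, L=14 even, 0≤6≤8.
N = 9·9·13 = 1053
Δ = 2!·6!·6!/15! = 1/1261260
Racah Σ t=0..2: t=0:+1/4608 t=1:−1/1296 t=2:+1/4608 = -7/20736
⇒ 3j(4 4 6; 0 0 0)² = 20/1287, sgn -1
Racah Σ t=1..2: t=1:−1/86400 t=2:+1/172800 = -1/172800
⇒ 3j(4 4 6; 2 3 -5)² = 1/130, sgn +1
4πI² = N·(3j₀)²·(3jₘ)² = 18/143
I = -1·√(0.125874/4π) = -0.10008369
No selection rule forces the value: the integral is nonzero (none).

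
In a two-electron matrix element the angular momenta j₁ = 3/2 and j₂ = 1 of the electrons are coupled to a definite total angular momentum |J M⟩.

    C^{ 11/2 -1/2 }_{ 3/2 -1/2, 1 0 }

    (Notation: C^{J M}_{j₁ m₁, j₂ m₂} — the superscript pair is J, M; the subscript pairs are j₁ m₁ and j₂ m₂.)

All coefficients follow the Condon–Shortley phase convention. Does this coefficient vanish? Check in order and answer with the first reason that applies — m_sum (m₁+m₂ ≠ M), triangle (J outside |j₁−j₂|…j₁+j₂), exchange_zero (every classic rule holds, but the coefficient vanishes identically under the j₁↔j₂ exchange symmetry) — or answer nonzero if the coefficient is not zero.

triangle

m-sum: m₁+m₂ = -1/2+0 = -1/2, M = -1/2  ✓
triangle: need |j₁−j₂| ≤ J ≤ j₁+j₂, i.e. J ∈ [1/2, 5/2]; J = 11/2 is outside ✗ ⇒ coefficient is 0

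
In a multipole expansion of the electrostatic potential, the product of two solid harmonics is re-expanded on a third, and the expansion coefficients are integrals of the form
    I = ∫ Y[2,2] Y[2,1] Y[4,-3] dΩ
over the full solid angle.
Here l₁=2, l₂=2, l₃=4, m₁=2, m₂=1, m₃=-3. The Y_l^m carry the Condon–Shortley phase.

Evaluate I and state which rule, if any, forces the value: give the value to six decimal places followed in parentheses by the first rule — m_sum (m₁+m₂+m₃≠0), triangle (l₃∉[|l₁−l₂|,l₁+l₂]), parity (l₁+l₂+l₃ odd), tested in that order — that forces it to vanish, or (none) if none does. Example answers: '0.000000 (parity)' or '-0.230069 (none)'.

-0.238414 (none)

m-sum 0 ✓  L=8 even ✓  0≤4≤4 ✓
Π(2lᵢ+1) = 5×5×9 = 225
triangle coeff Δ(2,2,4) = 1/630
Σ_t [0,0]: t=0:+1/16 = 1/16
(3j)²=2/35 [(2 2 4; 0 0 0)], sign=+1
Σ_t [0,0]: t=0:+1/144 = 1/144
(3j)²=1/18 [(2 2 4; 2 1 -3)], sign=-1
⇒ 4πI² = 5/7
I = (-1)√(5/7/(4π)) = -0.23841361
No selection rule forces the value: the integral is nonzero (none).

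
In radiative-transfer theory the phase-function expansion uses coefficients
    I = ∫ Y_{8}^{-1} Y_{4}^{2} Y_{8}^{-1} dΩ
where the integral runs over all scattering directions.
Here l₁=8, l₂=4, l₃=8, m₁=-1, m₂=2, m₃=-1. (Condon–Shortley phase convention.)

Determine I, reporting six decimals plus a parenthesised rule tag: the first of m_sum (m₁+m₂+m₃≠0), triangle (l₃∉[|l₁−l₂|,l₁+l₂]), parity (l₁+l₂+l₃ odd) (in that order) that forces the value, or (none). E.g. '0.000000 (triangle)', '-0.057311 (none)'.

0.130017 (none)

m-sum 0 ✓  L=20 even ✓  4≤8≤12 ✓
Π(2lᵢ+1) = 17×9×17 = 2601
triangle coeff Δ(8,4,8) = 1/185175900
Σ_t [0,4]: t=0:+1/557383680 t=1:−1/21772800 t=2:+1/8294400 t=3:−1/21772800 t=4:+1/557383680 = 1/30965760
(3j)²=36/4199 [(8 4 8; 0 0 0)], sign=+1
Σ_t [2,4]: t=2:+1/58060800 t=3:−1/18662400 t=4:+1/58060800 = -1/52254720
(3j)²=40/4199 [(8 4 8; -1 2 -1)], sign=+1
⇒ 4πI² = 12960/61009
I = (+1)√(12960/61009/(4π)) = 0.13001714
No selection rule forces the value: the integral is nonzero (none).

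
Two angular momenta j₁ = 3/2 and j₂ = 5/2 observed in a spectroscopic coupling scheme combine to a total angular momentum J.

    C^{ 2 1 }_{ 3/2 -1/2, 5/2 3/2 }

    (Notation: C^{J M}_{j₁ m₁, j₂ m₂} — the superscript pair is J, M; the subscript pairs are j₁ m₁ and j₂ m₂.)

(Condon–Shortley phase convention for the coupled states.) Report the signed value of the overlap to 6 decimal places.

triangle: 2!×1!×3!/7! = 12/5040
(j±m)!: 1!×2!×4!×1!×3!×1! = 288
prefactor² = (2J+1)×Δ×N² = 24/7
  k=1: −1/(1!×1!×1!×3!×0!×0!) = -1/6
  k=2: +1/(2!×0!×0!×2!×1!×1!) = 1/4
Σ = 1/12  ⇒  CG² = 24/7×(1/12)² = 1/42
CG = +√(1/42) = +0.154303

+√(1/42) = +0.154303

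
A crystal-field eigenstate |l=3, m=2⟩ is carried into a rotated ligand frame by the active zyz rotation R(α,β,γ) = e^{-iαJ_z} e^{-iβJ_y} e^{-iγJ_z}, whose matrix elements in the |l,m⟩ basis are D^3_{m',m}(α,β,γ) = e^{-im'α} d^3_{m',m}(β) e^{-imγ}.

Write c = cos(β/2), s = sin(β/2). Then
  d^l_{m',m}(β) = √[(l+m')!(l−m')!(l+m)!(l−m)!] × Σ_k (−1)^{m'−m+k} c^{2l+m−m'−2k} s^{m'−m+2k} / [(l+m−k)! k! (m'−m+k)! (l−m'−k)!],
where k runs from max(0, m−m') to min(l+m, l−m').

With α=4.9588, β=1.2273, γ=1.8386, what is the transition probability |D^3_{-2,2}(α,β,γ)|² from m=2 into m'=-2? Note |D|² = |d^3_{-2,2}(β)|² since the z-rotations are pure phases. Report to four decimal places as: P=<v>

P=0.1096

D^3_{-2,2}(4.9588,1.2273,1.8386) = e^{-i·-2·4.9588}·d^3_{-2,2}(1.2273)·e^{-i·2·1.8386}. Compute d first:
With c≡cos(β/2)=0.817552 and s≡sin(β/2)=0.575855, N=[1·120·120·1]^{1/2}=120.000000
Admissible k: 4..5 (factorial args all ≥0)
  k=4: (−1)^0·120.0000/(24)·0.8176^2·0.5759^4 = +0.367497
  k=5: (−1)^1·120.0000/(120)·0.8176^0·0.5759^6 = -0.036465
d^3_{-2,2}(1.2273) = +0.367497 -0.036465 = +0.331032
|D^3_{-2,2}|² = |d^3_{-2,2}(β)|² = (+0.331032)² = 0.109582 (the z-rotation phases have unit modulus)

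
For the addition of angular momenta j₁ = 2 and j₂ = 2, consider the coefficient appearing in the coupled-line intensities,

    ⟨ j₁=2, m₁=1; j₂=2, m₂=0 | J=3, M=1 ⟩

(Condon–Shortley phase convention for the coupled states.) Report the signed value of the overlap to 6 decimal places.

√[7·1!3!3!/8! · 3!1!2!2!4!2!] = √(36/5)
  +(−1)^0/∏(0,1,1,2,2,1)! = 1/4  (running 1/4)
  +(−1)^1/∏(1,0,0,1,3,2)! = -1/12  (running 1/6)
⟨..|..⟩ = √(36/5)·(1/6) = +0.447214

+0.447214  (= +√(1/5))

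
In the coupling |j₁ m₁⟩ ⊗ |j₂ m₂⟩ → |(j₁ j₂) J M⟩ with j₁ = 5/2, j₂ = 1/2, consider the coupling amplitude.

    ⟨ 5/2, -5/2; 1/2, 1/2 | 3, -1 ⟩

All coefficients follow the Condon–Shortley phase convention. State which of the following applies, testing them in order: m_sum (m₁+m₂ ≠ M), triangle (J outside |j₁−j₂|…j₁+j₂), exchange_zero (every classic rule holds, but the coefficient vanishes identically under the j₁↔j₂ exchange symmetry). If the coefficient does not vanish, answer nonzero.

m-sum: m₁+m₂ = -5/2+1/2 = -2, M = -1  ✗ ⇒ coefficient is 0

m_sum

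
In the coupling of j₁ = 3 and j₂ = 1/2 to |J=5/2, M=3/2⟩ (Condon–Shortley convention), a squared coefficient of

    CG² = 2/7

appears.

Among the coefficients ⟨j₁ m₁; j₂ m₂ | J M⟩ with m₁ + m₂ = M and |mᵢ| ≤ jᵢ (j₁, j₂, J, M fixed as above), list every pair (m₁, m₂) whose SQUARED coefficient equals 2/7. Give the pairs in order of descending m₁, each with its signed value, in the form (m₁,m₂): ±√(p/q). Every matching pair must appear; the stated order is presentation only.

Admissible pairs with m₁+m₂ = M = 3/2: (1,1/2), (2,-1/2)
  (m₁,m₂)=(2,-1/2): CG² = 5/7, CG = +√(5/7)
  (m₁,m₂)=(1,1/2): CG² = 2/7, CG = −√(2/7)   ← matches the target
Pairs with CG² = 2/7: (1,1/2): −√(2/7)

(1,1/2): −√(2/7)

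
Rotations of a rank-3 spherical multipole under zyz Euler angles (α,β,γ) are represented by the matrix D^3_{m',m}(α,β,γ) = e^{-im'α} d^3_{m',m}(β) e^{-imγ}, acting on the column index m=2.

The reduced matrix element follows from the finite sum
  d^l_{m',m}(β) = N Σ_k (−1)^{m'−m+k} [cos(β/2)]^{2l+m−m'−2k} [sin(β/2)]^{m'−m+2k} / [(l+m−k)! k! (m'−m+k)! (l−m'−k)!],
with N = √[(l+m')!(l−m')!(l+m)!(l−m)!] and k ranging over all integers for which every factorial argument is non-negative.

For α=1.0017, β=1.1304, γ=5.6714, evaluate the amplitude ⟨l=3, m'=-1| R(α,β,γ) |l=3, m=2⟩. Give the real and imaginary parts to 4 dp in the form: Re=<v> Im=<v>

First d^3_{-1,2}(β=1.1304), then the phase factors e^{-i(-1)α} and e^{-i(2)γ}:
Half-angle: c=0.844482, s=0.535585. N=√(2·24·120·1)=75.894664
The bounds max(0,m−m')=3 and min(l+m,l−m')=4 give 2 terms
  k=3: (−1)^0·75.8947/(12)·0.8445^3·0.5356^3 = +0.585174
  k=4: (−1)^1·75.8947/(24)·0.8445^1·0.5356^5 = -0.117688
d^3_{-1,2}(1.1304) = +0.585174 -0.117688 = +0.467486
D = (+0.538871+0.842388i)·(+0.467486)·(+0.340290+0.940320i) = -0.284579+0.370889i

Re=-0.2846 Im=0.3709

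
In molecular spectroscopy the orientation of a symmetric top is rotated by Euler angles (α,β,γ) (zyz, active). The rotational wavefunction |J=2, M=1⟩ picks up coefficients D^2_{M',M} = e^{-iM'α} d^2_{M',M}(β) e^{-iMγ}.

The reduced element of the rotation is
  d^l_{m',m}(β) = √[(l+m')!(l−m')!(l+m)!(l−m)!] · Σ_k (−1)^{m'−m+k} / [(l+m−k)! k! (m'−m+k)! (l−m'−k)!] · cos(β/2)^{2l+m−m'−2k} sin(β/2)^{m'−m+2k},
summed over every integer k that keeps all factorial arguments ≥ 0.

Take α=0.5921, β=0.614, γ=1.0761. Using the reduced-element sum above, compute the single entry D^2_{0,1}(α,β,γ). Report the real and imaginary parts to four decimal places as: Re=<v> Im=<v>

First d^2_{0,1}(β=0.6140), then the phase factors e^{-i(0)α} and e^{-i(1)γ}:
Half-angle: c=0.953244, s=0.302200. N=√(2·2·6·1)=4.898979
k: max(0,(1)−(0))=1 … min(2+(1),2−(0))=2
  k=1: (−1)^0·4.8990/(2)·0.9532^3·0.3022^1 = +0.641185
  k=2: (−1)^1·4.8990/(2)·0.9532^1·0.3022^3 = -0.064441
d^2_{0,1}(0.6140) = +0.641185 -0.064441 = +0.576744
Phases: e^{-i·(0)·0.5921}=+1.000000+0.000000i, e^{-i·(1)·1.0761}=+0.474764-0.880113i ⇒ D=+0.273817-0.507600i

Re=0.2738 Im=-0.5076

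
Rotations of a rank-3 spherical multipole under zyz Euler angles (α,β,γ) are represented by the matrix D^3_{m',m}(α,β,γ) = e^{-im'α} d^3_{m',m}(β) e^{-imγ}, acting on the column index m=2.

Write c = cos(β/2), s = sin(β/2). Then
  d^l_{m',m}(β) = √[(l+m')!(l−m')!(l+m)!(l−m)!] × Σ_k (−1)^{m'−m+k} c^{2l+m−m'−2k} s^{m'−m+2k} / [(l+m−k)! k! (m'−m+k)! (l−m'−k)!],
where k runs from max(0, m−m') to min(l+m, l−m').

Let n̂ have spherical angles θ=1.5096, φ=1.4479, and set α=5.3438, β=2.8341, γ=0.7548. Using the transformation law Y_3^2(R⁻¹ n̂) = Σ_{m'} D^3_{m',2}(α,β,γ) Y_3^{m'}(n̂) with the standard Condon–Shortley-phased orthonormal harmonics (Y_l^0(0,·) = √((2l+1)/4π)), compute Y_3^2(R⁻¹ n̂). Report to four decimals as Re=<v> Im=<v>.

Need the full column D^3_{m',2} for m'=−3..3 at α=5.3438, β=2.8341, γ=0.7548.
cos(β/2)=0.153141, sin(β/2)=0.988204
d^3_{-3,2}: single k=5 term ⇒ +0.353510;  D = -0.132644+0.327681i
d^3_{-2,2}: k∈[4..5] ⇒ +0.111826 -0.931280 = -0.819455;  D = +0.794629-0.200177i
d^3_{-1,2}: k∈[3..4] ⇒ +0.021920 -0.456379 = -0.434459;  D = +0.334353+0.277422i
d^3_{0,2}: k∈[2..3] ⇒ +0.002942 -0.122499 = -0.119557;  D = -0.007312+0.119333i
d^3_{1,2}: k∈[1..2] ⇒ +0.000263 -0.021920 = -0.021657;  D = -0.018231+0.011691i
d^3_{2,2}: k∈[0..1] ⇒ +0.000013 -0.002686 = -0.002673;  D = -0.002493-0.000964i
d^3_{3,2}: single k=0 term ⇒ -0.000204;  D = -0.000053-0.000197i
Y_3^{m'}(θ=1.5096,φ=1.4479) and Σ D·Y over m':
  (-0.1326+0.3277i)·(-0.1495+0.3870i)  (+0.7946-0.2002i)·(-0.0604-0.0152i)  (+0.3344+0.2774i)·(-0.0388+0.3142i)  (-0.0073+0.1193i)·(-0.0680+0.0000i)  (-0.0182+0.0117i)·(+0.0388+0.3142i)  (-0.0025-0.0010i)·(-0.0604+0.0152i)  (-0.0001-0.0002i)·(+0.1495+0.3870i)
Y_3^2(R⁻¹ n̂) = -0.261785-0.019428i

Re=-0.2618 Im=-0.0194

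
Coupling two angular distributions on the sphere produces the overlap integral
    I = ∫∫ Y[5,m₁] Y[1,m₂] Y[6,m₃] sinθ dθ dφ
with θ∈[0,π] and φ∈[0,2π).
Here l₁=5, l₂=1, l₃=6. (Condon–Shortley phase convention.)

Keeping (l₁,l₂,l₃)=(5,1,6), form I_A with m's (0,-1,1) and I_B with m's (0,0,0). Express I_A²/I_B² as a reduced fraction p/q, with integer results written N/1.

Shared (l₁,l₂,l₃)=(5,1,6): N and (l;000)² cancel in I_A²/I_B².
A: Δ = 0!·10!·2!/13! = 1/858; Racah Σ t=0..0: t=0:+1/28800 = 1/28800; ⇒ 3j(5 1 6; 0 -1 1)² = 7/286, sgn -1
B: Δ = 0!·10!·2!/13! = 1/858; Racah Σ t=0..0: t=0:+1/14400 = 1/14400; ⇒ 3j(5 1 6; 0 0 0)² = 6/143, sgn +1
I_A²/I_B² = (7/286)/(6/143) = 7/12

7/12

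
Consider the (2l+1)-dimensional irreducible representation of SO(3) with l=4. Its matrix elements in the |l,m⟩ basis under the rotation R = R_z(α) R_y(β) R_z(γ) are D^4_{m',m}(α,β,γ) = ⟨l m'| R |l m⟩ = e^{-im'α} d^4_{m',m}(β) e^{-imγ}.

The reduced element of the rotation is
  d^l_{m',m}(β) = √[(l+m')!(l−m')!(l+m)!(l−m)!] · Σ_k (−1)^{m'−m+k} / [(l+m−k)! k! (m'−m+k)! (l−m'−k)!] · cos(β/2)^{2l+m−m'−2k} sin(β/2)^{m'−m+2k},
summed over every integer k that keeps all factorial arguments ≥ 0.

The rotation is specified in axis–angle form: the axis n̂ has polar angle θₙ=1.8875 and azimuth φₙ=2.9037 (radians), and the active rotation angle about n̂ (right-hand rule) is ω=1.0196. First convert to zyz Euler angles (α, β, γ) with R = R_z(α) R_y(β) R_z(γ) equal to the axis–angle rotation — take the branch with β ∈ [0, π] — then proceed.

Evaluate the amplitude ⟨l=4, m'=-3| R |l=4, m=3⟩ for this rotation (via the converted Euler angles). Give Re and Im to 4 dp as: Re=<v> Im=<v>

Axis–angle → zyz. n̂ = (sinθₙcosφₙ, sinθₙsinφₙ, cosθₙ) = (-0.923505, +0.223935, -0.311436), ω = 1.0196.
R = I cosω + sinω [n̂]ₓ + (1−cosω) n̂n̂ᵀ gives
  R = [+0.929919, +0.166812, +0.327758; -0.363812, +0.547591, +0.753515; -0.053782, -0.819950, +0.569904]
β = atan2(√(R₁₃²+R₂₃²), R₃₃) = 0.964408; α = atan2(R₂₃, R₁₃) mod 2π = 1.160509; γ = atan2(R₃₂, −R₃₁) mod 2π = 4.777887
Split into d^4_{-3,3}(β=0.9644) × two z-phases.
c=cos(0.964408/2)=0.885975, s=sin(0.964408/2)=0.463733; N=√[1·5040·5040·1]=5040.000000
k: max(0,(3)−(-3))=6 … min(4+(3),4−(-3))=7
  k=6: (−1)^0·5040.0000/(720)·0.8860^2·0.4637^6 = +0.054645
  k=7: (−1)^1·5040.0000/(5040)·0.8860^0·0.4637^8 = -0.002139
d^4_{-3,3}(0.9644) = +0.054645 -0.002139 = +0.052506
Phases: e^{-i·(-3)·1.1605}=-0.942776-0.333427i, e^{-i·(3)·4.7779}=-0.195233-0.980757i ⇒ D=-0.007506+0.051967i

Re=-0.0075 Im=0.0520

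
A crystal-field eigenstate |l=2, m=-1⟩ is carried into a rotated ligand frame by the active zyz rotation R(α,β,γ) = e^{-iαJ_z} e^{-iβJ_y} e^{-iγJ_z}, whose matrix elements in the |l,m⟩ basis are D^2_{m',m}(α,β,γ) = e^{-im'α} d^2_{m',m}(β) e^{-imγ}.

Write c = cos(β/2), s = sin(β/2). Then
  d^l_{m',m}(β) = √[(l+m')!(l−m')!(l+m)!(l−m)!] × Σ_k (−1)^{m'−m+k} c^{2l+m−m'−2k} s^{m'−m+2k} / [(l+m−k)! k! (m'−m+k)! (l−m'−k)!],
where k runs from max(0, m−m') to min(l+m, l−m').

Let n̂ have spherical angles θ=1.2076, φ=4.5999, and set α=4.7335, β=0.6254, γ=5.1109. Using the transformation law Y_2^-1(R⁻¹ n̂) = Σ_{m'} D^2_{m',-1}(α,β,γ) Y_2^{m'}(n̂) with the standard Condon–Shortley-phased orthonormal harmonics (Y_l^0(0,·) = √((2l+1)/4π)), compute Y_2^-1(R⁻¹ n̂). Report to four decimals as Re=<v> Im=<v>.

Need the full column D^2_{m',-1} for m'=−2..2 at α=4.7335, β=0.6254, γ=5.1109.
cos(β/2)=0.951506, sin(β/2)=0.307629
d^2_{-2,-1}: single k=1 term ⇒ +0.530020;  D = -0.226108+0.479371i
d^2_{-1,-1}: k∈[0..1] ⇒ +0.819685 -0.257039 = +0.562646;  D = -0.513833-0.229231i
d^2_{0,-1}: k∈[0..1] ⇒ -0.649139 +0.067853 = -0.581286;  D = -0.225566+0.535737i
d^2_{1,-1}: k∈[0..1] ⇒ +0.257039 -0.008956 = +0.248083;  D = +0.230624+0.091420i
d^2_{2,-1}: single k=0 term ⇒ -0.055402;  D = +0.019324-0.051922i
Y_2^{m'}(θ=1.2076,φ=4.5999) and Σ D·Y over m':
  (-0.2261+0.4794i)·(-0.3290-0.0753i)  (-0.5138-0.2292i)·(-0.0288+0.2549i)  (-0.2256+0.5357i)·(-0.1960+0.0000i)  (+0.2306+0.0914i)·(+0.0288+0.2549i)  (+0.0193-0.0519i)·(-0.3290+0.0753i)
Y_2^-1(R⁻¹ n̂) = +0.208816-0.290112i

Re=0.2088 Im=-0.2901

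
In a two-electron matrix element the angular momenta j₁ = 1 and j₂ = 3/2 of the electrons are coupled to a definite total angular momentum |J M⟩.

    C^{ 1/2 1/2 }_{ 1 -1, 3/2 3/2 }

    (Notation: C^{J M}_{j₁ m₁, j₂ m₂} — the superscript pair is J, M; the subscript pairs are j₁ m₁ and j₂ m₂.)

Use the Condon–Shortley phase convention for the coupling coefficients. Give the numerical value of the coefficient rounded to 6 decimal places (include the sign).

√[2·2!0!1!/4! · 0!2!3!0!1!0!] = √(2)
  +(−1)^2/∏(2,0,0,1,0,0)! = 1/2  (running 1/2)
⟨..|..⟩ = √(2)·(1/2) = +0.707107

+0.707107  (= +√(1/2))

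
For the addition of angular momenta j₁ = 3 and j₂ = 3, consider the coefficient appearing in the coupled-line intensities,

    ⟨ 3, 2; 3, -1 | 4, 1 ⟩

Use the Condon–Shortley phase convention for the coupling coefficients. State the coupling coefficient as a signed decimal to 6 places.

+0.455842  (= +√(16/77))

j₁+j₂−J=2  J+j₁−j₂=4  J−j₁+j₂=4  j₁+j₂+J+1=11
(j₁±m₁, j₂±m₂, J±M) = (5,1,2,4,5,3)
P² = 82944/77
sum k=0..1:
  [0] +1/48 = 1/48
  [1] −1/144 = -1/144
S = 1/72
C² = P²·S² = 16/77 ; C = +0.455842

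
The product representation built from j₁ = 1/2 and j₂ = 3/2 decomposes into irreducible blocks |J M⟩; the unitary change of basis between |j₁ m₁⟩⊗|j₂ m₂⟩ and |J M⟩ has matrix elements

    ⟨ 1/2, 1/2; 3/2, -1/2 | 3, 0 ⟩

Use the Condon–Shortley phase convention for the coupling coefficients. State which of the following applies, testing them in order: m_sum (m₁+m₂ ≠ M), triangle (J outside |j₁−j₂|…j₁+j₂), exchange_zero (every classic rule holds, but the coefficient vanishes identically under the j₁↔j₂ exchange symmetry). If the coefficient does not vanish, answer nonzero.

m-sum: m₁+m₂ = 1/2+(-1/2) = 0, M = 0  ✓
triangle: need |j₁−j₂| ≤ J ≤ j₁+j₂, i.e. J ∈ [1, 2]; J = 3 is outside ✗ ⇒ coefficient is 0

triangle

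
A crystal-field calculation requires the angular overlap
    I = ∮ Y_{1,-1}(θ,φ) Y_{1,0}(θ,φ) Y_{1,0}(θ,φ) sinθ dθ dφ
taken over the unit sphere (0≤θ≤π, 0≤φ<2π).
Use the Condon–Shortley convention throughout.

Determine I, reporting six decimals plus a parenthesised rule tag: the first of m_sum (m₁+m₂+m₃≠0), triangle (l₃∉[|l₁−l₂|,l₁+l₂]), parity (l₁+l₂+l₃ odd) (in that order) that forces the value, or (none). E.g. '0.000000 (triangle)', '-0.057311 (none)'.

Σmᵢ = -1 ≠ 0, so the φ-integral vanishes; I = 0

0.000000 (m_sum)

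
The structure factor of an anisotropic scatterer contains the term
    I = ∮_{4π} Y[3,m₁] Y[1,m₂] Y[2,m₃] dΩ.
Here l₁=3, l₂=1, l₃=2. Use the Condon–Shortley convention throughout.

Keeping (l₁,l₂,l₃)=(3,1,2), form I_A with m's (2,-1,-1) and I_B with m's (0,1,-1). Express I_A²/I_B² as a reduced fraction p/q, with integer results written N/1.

10/3

Shared (l₁,l₂,l₃)=(3,1,2): N and (l;000)² cancel in I_A²/I_B².
A: Δ = 2!·4!·0!/7! = 1/105; Racah Σ t=0..0: t=0:+1/12 = 1/12; ⇒ 3j(3 1 2; 2 -1 -1)² = 2/21, sgn -1
B: Δ = 2!·4!·0!/7! = 1/105; Racah Σ t=2..2: t=2:+1/12 = 1/12; ⇒ 3j(3 1 2; 0 1 -1)² = 1/35, sgn -1
I_A²/I_B² = (2/21)/(1/35) = 10/3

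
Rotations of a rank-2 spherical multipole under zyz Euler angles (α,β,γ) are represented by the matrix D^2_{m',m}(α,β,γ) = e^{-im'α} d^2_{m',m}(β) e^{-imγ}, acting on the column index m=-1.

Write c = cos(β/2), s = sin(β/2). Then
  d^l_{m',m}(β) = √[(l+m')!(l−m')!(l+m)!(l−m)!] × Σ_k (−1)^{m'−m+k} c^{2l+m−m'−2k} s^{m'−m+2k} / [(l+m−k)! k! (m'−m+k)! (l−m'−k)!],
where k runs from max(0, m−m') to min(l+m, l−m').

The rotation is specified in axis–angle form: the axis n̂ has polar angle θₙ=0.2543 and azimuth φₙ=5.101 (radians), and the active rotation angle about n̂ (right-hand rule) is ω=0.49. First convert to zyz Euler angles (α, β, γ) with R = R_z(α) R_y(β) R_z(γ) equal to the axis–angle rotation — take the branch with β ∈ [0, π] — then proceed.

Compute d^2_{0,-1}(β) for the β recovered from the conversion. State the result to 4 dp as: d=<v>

d=-0.1481

Axis–angle → zyz. n̂ = (sinθₙcosφₙ, sinθₙsinφₙ, cosθₙ) = (+0.095320, -0.232810, +0.967840), ω = 0.4900.
R = I cosω + sinω [n̂]ₓ + (1−cosω) n̂n̂ᵀ gives
  R = [+0.883402, -0.458102, -0.098711; +0.452879, +0.888710, -0.071373; +0.120422, +0.018347, +0.992553]
β = atan2(√(R₁₃²+R₂₃²), R₃₃) = 0.122115; α = atan2(R₂₃, R₁₃) mod 2π = 3.767622; γ = atan2(R₃₂, −R₃₁) mod 2π = 2.990400
d^2_{0,-1}(β=0.1221) via the finite sum:
c=cos(0.122115/2)=0.998137, s=sin(0.122115/2)=0.061019; N=√[2·2·1·6]=4.898979
k: max(0,(-1)−(0))=0 … min(2+(-1),2−(0))=1
  k=0: (−1)^1·4.8990/(2)·0.9981^3·0.0610^1 = -0.148632
  k=1: (−1)^2·4.8990/(2)·0.9981^1·0.0610^3 = +0.000555
d^2_{0,-1}(0.1221) = -0.148632 +0.000555 = -0.148077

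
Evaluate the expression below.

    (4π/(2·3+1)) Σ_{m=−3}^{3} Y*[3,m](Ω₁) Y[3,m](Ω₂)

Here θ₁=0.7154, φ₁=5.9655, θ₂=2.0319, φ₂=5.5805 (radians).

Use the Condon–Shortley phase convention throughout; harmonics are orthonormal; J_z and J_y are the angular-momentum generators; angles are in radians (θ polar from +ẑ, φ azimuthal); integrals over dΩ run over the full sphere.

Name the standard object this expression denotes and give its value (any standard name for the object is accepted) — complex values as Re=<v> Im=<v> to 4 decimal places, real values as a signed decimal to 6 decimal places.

Legendre polynomial (addition theorem), -0.290166

This sum is the spherical-harmonic addition theorem: it equals the Legendre polynomial P_l(cos γ) of the angle γ between the two directions.
Expand P_3 via completeness: Σ_{m} conj(Y_{3,m}) at Ω₁ times Y_{3,m} at Ω₂ —
  term(m=-3) = (0.014252, 0.032278)   from Y*(Ω₁)=(0.068194, -0.095980), Y(Ω₂)=(-0.153371, 0.257458)
  term(m=-2) = (-0.086896, -0.084260)   from Y*(Ω₁)=(0.267123, -0.196969), Y(Ω₂)=(-0.060056, -0.359720)
  term(m=-1) = (-0.001068, -0.000433)   from Y*(Ω₁)=(0.372308, -0.122423), Y(Ω₂)=(-0.002243, -0.001900)
  term(m=+0) = (-0.014211, -0.000000)   from Y*(Ω₁)=(-0.042577, -0.000000), Y(Ω₂)=(0.333766, 0.000000)
  term(m=+1) = (-0.001068, 0.000433)   from Y*(Ω₁)=(-0.372308, -0.122423), Y(Ω₂)=(0.002243, -0.001900)
  term(m=+2) = (-0.086896, 0.084260)   from Y*(Ω₁)=(0.267123, 0.196969), Y(Ω₂)=(-0.060056, 0.359720)
  term(m=+3) = (0.014252, -0.032278)   from Y*(Ω₁)=(-0.068194, -0.095980), Y(Ω₂)=(0.153371, 0.257458)
Total Σ_m = (-0.161635, 0.000000). Multiply by 1.795196: (-0.290166, 0.000000). P_3(cos γ) = -0.290166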